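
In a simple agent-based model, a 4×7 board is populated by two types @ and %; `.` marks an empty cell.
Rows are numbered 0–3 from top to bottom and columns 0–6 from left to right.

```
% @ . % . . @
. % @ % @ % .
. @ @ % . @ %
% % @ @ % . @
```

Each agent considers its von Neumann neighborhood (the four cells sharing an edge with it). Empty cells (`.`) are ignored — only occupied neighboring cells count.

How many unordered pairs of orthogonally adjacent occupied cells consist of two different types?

15

Scan each occupied cell's neighbors to the right and below so each pair is counted once.
Row 0: %(0,0)–@(0,1)≠ @(0,1)–%(1,1)≠ %(0,3)–%(1,3)=  → 2/3 unlike.
Row 1: %(1,1)–@(1,2)≠ %(1,1)–@(2,1)≠ @(1,2)–%(1,3)≠ @(1,2)–@(2,2)= %(1,3)–@(1,4)≠ %(1,3)–%(2,3)= @(1,4)–%(1,5)≠ %(1,5)–@(2,5)≠  → 6/8 unlike.
Row 2: @(2,1)–@(2,2)= @(2,1)–%(3,1)≠ @(2,2)–%(2,3)≠ @(2,2)–@(3,2)= %(2,3)–@(3,3)≠ @(2,5)–%(2,6)≠ %(2,6)–@(3,6)≠  → 5/7 unlike.
Row 3: %(3,0)–%(3,1)= %(3,1)–@(3,2)≠ @(3,2)–@(3,3)= @(3,3)–%(3,4)≠  → 2/4 unlike.
Total adjacent occupied pairs: 22; unlike-type pairs: 15.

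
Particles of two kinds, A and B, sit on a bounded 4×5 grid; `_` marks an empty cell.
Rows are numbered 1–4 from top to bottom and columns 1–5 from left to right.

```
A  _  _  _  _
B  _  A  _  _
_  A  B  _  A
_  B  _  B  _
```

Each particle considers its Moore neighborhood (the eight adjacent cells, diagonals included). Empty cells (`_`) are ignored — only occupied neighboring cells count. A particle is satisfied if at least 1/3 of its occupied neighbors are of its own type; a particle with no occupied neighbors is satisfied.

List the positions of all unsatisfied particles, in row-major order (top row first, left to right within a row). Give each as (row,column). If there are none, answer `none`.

Row 1: (1,1)A 0/1 unhappy
Row 2: (2,1)B 0/2 unhappy · (2,3)A 1/2 ok
Row 3: (3,2)A 1/4 unhappy · (3,3)B 2/4 ok · (3,5)A 0/1 unhappy
Row 4: (4,2)B 1/2 ok · (4,4)B 1/2 ok

(1,1), (2,1), (3,2), (3,5)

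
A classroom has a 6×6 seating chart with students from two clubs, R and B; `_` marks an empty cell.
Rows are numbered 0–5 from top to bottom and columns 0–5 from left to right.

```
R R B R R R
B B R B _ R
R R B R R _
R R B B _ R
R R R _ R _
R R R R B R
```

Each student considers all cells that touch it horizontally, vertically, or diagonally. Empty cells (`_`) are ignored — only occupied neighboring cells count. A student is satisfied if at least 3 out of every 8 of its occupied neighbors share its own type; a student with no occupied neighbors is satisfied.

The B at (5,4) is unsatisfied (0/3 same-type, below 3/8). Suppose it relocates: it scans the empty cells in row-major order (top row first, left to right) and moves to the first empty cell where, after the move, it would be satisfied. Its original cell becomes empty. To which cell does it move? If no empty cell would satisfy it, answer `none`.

Vacating (5,4). Empty cells in order:
  (1,4): 1/7 same-type → still unsatisfied.
  (2,5): 0/3 same-type → still unsatisfied.
  (3,4): 1/5 same-type → still unsatisfied.
  (4,3): 2/6 same-type → still unsatisfied.
  (4,5): 0/3 same-type → still unsatisfied.

none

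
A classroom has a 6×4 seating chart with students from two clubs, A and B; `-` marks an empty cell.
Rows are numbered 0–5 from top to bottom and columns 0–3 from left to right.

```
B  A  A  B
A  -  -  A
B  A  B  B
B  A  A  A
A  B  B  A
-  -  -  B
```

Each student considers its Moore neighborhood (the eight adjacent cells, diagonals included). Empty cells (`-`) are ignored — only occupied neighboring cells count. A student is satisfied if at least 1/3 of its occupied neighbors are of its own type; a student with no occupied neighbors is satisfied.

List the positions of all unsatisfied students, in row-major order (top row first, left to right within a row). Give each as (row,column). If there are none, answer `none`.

(0,0), (0,3), (1,3), (2,0), (2,2), (2,3)

(0,0)B 0/2 unhappy
(0,1)A 2/3 ok
(0,2)A 2/3 ok
(0,3)B 0/2 unhappy
(1,0)A 2/4 ok
(1,3)A 1/4 unhappy
(2,0)B 1/4 unhappy
(2,1)A 3/6 ok
(2,2)B 1/6 unhappy
(2,3)B 1/4 unhappy
(3,0)B 2/5 ok
(3,1)A 3/8 ok
(3,2)A 4/8 ok
(3,3)A 2/5 ok
(4,0)A 1/3 ok
(4,1)B 2/5 ok
(4,2)B 2/6 ok
(4,3)A 2/4 ok
(5,3)B 1/2 ok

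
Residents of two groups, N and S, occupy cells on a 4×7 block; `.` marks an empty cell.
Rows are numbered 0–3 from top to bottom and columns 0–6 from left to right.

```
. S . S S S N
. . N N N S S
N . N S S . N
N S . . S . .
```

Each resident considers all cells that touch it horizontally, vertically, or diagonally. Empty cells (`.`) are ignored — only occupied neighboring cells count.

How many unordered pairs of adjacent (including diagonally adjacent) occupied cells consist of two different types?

22

Scan each occupied cell's neighbors to the right and below (and the two forward diagonals) so each pair is counted once.
Row 0: S(0,1)–N(1,2)≠ S(0,3)–S(0,4)= S(0,3)–N(1,3)≠ S(0,3)–N(1,4)≠ S(0,3)–N(1,2)≠ S(0,4)–S(0,5)= S(0,4)–N(1,4)≠ S(0,4)–S(1,5)= S(0,4)–N(1,3)≠ S(0,5)–N(0,6)≠ S(0,5)–S(1,5)= S(0,5)–S(1,6)= S(0,5)–N(1,4)≠ N(0,6)–S(1,6)≠ N(0,6)–S(1,5)≠  → 10/15 unlike.
Row 1: N(1,2)–N(1,3)= N(1,2)–N(2,2)= N(1,2)–S(2,3)≠ N(1,3)–N(1,4)= N(1,3)–S(2,3)≠ N(1,3)–S(2,4)≠ N(1,3)–N(2,2)= N(1,4)–S(1,5)≠ N(1,4)–S(2,4)≠ N(1,4)–S(2,3)≠ S(1,5)–S(1,6)= S(1,5)–N(2,6)≠ S(1,5)–S(2,4)= S(1,6)–N(2,6)≠  → 8/14 unlike.
Row 2: N(2,0)–N(3,0)= N(2,0)–S(3,1)≠ N(2,2)–S(2,3)≠ N(2,2)–S(3,1)≠ S(2,3)–S(2,4)= S(2,3)–S(3,4)= S(2,4)–S(3,4)=  → 3/7 unlike.
Row 3: N(3,0)–S(3,1)≠  → 1/1 unlike.
Total adjacent occupied pairs: 37; unlike-type pairs: 22.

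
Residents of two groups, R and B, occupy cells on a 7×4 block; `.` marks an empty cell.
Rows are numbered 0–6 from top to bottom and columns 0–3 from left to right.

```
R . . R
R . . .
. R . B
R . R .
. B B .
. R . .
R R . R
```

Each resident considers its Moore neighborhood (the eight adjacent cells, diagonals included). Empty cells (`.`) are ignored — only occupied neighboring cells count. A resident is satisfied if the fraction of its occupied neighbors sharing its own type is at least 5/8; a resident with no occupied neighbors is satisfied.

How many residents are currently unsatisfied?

6

(0,0)R 1/1 ✓
(0,3)R 0/0 ✓
(1,0)R 2/2 ✓
(2,1)R 3/3 ✓
(2,3)B 0/1 ✗
(3,0)R 1/2 ✗
(3,2)R 1/4 ✗
(4,1)B 1/4 ✗
(4,2)B 1/3 ✗
(5,1)R 2/4 ✗
(6,0)R 2/2 ✓
(6,1)R 2/2 ✓
(6,3)R 0/0 ✓
Unsatisfied: (2,3), (3,0), (3,2), (4,1), (4,2), (5,1) — 6 in total.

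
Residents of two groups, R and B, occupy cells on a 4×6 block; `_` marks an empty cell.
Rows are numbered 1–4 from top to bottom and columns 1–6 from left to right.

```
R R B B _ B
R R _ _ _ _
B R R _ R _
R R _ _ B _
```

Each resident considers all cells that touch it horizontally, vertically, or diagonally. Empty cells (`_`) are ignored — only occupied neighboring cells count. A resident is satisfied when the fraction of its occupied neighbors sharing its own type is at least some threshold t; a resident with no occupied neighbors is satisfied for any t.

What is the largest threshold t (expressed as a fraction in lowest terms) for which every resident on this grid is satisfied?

(1,1)R 3/3
(1,2)R 3/4
(1,3)B 1/3
(1,4)B 1/1
(1,6)B — no occupied neighbors
(2,1)R 4/5
(2,2)R 5/7
(3,1)B 0/5
(3,2)R 5/6
(3,3)R 3/3
(3,5)R 0/1
(4,1)R 2/3
(4,2)R 3/4
(4,5)B 0/1
The smallest same-type fraction is 0/5 at (3,1), which reduces to 0/1. Any threshold above that leaves this resident unsatisfied.

0/1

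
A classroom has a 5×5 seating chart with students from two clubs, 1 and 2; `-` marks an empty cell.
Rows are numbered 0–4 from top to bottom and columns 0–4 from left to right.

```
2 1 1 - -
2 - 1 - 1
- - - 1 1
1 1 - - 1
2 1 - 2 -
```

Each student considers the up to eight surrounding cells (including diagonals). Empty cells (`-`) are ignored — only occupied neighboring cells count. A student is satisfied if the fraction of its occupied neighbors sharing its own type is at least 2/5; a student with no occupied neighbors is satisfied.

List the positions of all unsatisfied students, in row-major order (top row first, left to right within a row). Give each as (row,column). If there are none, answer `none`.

(4,0), (4,3)

Row 0: (0,0)2 1/2 ok · (0,1)1 2/4 ok · (0,2)1 2/2 ok
Row 1: (1,0)2 1/2 ok · (1,2)1 3/3 ok · (1,4)1 2/2 ok
Row 2: (2,3)1 4/4 ok · (2,4)1 3/3 ok
Row 3: (3,0)1 2/3 ok · (3,1)1 2/3 ok · (3,4)1 2/3 ok
Row 4: (4,0)2 0/3 unhappy · (4,1)1 2/3 ok · (4,3)2 0/1 unhappy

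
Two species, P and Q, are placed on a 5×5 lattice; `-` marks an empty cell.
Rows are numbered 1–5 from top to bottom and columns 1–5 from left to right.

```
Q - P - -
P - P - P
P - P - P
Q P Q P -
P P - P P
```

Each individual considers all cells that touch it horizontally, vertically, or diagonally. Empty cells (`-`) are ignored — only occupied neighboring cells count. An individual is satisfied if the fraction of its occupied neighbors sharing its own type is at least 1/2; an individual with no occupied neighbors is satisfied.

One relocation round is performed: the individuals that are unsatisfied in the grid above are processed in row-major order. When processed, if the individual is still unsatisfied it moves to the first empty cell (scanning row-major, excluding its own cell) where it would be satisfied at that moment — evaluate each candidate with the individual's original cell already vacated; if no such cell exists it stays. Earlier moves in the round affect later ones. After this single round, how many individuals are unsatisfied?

3

Initially unsatisfied (in order): (1,1), (4,1), (4,3).
  (1,1): no empty cell satisfies it; stays.
  (4,1): no empty cell satisfies it; stays.
  (4,3): no empty cell satisfies it; stays.
Resulting grid:
Q - P - -
P - P - P
P - P - P
Q P Q P -
P P - P P
Unsatisfied now: (1,1), (4,1), (4,3).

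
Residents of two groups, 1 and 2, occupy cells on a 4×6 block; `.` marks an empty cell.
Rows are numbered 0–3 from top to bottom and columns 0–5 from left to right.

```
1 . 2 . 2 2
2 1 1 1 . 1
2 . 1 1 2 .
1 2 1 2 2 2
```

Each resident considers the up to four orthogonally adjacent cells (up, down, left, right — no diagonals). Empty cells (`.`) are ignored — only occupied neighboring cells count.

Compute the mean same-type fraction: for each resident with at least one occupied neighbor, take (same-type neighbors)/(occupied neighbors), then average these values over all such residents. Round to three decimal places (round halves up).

0.487

(0,0)1 0/1
(0,2)2 0/1
(0,4)2 1/1
(0,5)2 1/2
(1,0)2 1/3
(1,1)1 1/2
(1,2)1 3/4
(1,3)1 2/2
(1,5)1 0/1
(2,0)2 1/2
(2,2)1 3/3
(2,3)1 2/4
(2,4)2 1/2
(3,0)1 0/2
(3,1)2 0/2
(3,2)1 1/3
(3,3)2 1/3
(3,4)2 3/3
(3,5)2 1/1
Sum over 19 residents: 0/1 + 0/1 + 1/1 + 1/2 + 1/3 + 1/2 + 3/4 + 2/2 + 0/1 + 1/2 + 3/3 + 2/4 + 1/2 + 0/2 + 0/2 + 1/3 + 1/3 + 3/3 + 1/1 = 37/4; mean = 37/4 ÷ 19 = 37/76 = 0.486842… → 0.487.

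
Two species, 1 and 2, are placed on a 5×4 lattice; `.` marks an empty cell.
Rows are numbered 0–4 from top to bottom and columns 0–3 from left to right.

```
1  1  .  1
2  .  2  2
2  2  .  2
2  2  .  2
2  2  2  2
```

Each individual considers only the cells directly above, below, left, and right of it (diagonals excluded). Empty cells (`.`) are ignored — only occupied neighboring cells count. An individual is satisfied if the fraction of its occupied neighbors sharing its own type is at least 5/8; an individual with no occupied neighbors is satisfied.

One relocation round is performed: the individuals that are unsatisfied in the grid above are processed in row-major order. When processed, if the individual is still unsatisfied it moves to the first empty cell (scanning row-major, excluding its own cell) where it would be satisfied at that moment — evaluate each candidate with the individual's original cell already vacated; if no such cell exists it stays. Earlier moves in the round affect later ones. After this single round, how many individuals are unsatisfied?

Initially unsatisfied (in order): (0,0), (0,3), (1,0).
  (0,0) → (0,2).
  (0,3): no empty cell satisfies it; stays.
  (1,0): now satisfied by earlier moves; stays.
Resulting grid:
. 1 1 1
2 . 2 2
2 2 . 2
2 2 . 2
2 2 2 2
Unsatisfied now: (0,3), (1,2).

2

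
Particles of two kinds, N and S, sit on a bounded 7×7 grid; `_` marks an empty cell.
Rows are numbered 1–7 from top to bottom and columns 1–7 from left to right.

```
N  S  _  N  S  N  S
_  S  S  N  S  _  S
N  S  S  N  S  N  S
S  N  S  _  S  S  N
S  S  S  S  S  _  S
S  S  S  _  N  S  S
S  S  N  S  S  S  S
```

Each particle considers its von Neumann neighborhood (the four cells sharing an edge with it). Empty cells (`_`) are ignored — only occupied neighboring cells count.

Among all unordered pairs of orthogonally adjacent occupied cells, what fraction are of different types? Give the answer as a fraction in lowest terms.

13/31

Scan each occupied cell's neighbors to the right and below so each pair is counted once.
From row 1: 4 unlike of 8 pairs (running 4/8).
From row 2: 2 unlike of 8 pairs (running 6/16).
From row 3: 9 unlike of 12 pairs (running 15/28).
From row 4: 5 unlike of 9 pairs (running 20/37).
From row 5: 1 unlike of 9 pairs (running 21/46).
From row 6: 3 unlike of 10 pairs (running 24/56).
From row 7: 2 unlike of 6 pairs (running 26/62).
Total adjacent occupied pairs: 62; unlike-type pairs: 26.
26/62 reduces to 13/31.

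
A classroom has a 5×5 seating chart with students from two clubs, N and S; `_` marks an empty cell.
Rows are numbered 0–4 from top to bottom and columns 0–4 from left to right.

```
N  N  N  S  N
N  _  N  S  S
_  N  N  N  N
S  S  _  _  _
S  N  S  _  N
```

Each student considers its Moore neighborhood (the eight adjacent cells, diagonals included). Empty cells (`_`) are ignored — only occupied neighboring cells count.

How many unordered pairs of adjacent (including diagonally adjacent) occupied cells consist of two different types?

19

Scan each occupied cell's neighbors to the right and below (and the two forward diagonals) so each pair is counted once.
Row 0: N(0,0)–N(0,1)= N(0,0)–N(1,0)= N(0,1)–N(0,2)= N(0,1)–N(1,2)= N(0,1)–N(1,0)= N(0,2)–S(0,3)≠ N(0,2)–N(1,2)= N(0,2)–S(1,3)≠ S(0,3)–N(0,4)≠ S(0,3)–S(1,3)= S(0,3)–S(1,4)= S(0,3)–N(1,2)≠ N(0,4)–S(1,4)≠ N(0,4)–S(1,3)≠  → 6/14 unlike.
Row 1: N(1,0)–N(2,1)= N(1,2)–S(1,3)≠ N(1,2)–N(2,2)= N(1,2)–N(2,3)= N(1,2)–N(2,1)= S(1,3)–S(1,4)= S(1,3)–N(2,3)≠ S(1,3)–N(2,4)≠ S(1,3)–N(2,2)≠ S(1,4)–N(2,4)≠ S(1,4)–N(2,3)≠  → 6/11 unlike.
Row 2: N(2,1)–N(2,2)= N(2,1)–S(3,1)≠ N(2,1)–S(3,0)≠ N(2,2)–N(2,3)= N(2,2)–S(3,1)≠ N(2,3)–N(2,4)=  → 3/6 unlike.
Row 3: S(3,0)–S(3,1)= S(3,0)–S(4,0)= S(3,0)–N(4,1)≠ S(3,1)–N(4,1)≠ S(3,1)–S(4,2)= S(3,1)–S(4,0)=  → 2/6 unlike.
Row 4: S(4,0)–N(4,1)≠ N(4,1)–S(4,2)≠  → 2/2 unlike.
Total adjacent occupied pairs: 39; unlike-type pairs: 19.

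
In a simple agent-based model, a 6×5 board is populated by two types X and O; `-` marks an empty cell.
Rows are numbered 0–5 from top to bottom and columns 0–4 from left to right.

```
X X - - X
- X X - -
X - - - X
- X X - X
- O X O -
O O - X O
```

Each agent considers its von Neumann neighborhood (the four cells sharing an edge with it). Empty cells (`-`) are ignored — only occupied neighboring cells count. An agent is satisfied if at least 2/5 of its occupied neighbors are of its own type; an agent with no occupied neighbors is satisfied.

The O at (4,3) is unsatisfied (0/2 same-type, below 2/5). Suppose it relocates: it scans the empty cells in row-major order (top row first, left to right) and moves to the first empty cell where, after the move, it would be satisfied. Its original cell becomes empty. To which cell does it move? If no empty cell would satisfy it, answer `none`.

(4,0)

Vacating (4,3). Empty cells in order:
  (0,2): 0/2 same-type → still unsatisfied.
  (0,3): 0/1 same-type → still unsatisfied.
  (1,0): 0/3 same-type → still unsatisfied.
  (1,3): 0/1 same-type → still unsatisfied.
  (1,4): 0/2 same-type → still unsatisfied.
  (2,1): 0/3 same-type → still unsatisfied.
  (2,2): 0/2 same-type → still unsatisfied.
  (2,3): 0/1 same-type → still unsatisfied.
  (3,0): 0/2 same-type → still unsatisfied.
  (3,3): 0/2 same-type → still unsatisfied.
  (4,0): 2/2 same-type → satisfied — stop here.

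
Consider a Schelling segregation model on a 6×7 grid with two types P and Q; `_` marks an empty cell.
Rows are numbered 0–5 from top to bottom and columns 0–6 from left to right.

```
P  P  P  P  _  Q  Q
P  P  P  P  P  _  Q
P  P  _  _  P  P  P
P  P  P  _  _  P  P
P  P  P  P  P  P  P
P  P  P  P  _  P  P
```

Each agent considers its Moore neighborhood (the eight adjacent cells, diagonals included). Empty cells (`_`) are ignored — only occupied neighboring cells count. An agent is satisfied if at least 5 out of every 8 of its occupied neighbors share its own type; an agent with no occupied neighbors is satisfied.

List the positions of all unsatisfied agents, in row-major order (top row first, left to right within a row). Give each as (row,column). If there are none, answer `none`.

(1,6)

Row 0: (0,0)P 3/3 ✓ · (0,1)P 5/5 ✓ · (0,2)P 5/5 ✓ · (0,3)P 4/4 ✓ · (0,5)Q 2/3 ✓ · (0,6)Q 2/2 ✓
Row 1: (1,0)P 5/5 ✓ · (1,1)P 7/7 ✓ · (1,2)P 6/6 ✓ · (1,3)P 5/5 ✓ · (1,4)P 4/5 ✓ · (1,6)Q 2/4 ✗
Row 2: (2,0)P 5/5 ✓ · (2,1)P 7/7 ✓ · (2,4)P 4/4 ✓ · (2,5)P 5/6 ✓ · (2,6)P 3/4 ✓
Row 3: (3,0)P 5/5 ✓ · (3,1)P 7/7 ✓ · (3,2)P 5/5 ✓ · (3,5)P 7/7 ✓ · (3,6)P 5/5 ✓
Row 4: (4,0)P 5/5 ✓ · (4,1)P 8/8 ✓ · (4,2)P 7/7 ✓ · (4,3)P 5/5 ✓ · (4,4)P 5/5 ✓ · (4,5)P 6/6 ✓ · (4,6)P 5/5 ✓
Row 5: (5,0)P 3/3 ✓ · (5,1)P 5/5 ✓ · (5,2)P 5/5 ✓ · (5,3)P 4/4 ✓ · (5,5)P 4/4 ✓ · (5,6)P 3/3 ✓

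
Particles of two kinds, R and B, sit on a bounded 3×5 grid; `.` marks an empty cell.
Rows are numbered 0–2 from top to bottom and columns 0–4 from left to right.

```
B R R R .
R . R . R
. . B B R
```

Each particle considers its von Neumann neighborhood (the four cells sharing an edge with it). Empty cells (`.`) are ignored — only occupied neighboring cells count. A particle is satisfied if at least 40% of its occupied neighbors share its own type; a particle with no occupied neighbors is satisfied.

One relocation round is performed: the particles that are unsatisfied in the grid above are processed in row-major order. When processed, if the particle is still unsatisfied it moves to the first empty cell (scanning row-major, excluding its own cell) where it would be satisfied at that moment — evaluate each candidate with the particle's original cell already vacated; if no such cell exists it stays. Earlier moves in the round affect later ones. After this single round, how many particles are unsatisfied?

0

Initially unsatisfied (in order): (0,0), (1,0).
  (0,0) → (2,1).
  (1,0): now satisfied by earlier moves; stays.
Resulting grid:
. R R R .
R . R . R
. B B B R
All satisfied now.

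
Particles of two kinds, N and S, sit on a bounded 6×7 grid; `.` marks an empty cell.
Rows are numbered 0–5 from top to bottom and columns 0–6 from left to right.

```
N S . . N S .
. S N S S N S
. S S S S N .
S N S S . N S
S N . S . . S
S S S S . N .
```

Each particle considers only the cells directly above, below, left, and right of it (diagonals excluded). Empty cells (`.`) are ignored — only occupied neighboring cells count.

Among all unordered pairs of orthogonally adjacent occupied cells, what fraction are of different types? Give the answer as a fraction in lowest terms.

8/19

Scan each occupied cell's neighbors to the right and below so each pair is counted once.
Row 0: N(0,0)–S(0,1)≠ S(0,1)–S(1,1)= N(0,4)–S(0,5)≠ N(0,4)–S(1,4)≠ S(0,5)–N(1,5)≠  → 4/5 unlike.
Row 1: S(1,1)–N(1,2)≠ S(1,1)–S(2,1)= N(1,2)–S(1,3)≠ N(1,2)–S(2,2)≠ S(1,3)–S(1,4)= S(1,3)–S(2,3)= S(1,4)–N(1,5)≠ S(1,4)–S(2,4)= N(1,5)–S(1,6)≠ N(1,5)–N(2,5)=  → 5/10 unlike.
Row 2: S(2,1)–S(2,2)= S(2,1)–N(3,1)≠ S(2,2)–S(2,3)= S(2,2)–S(3,2)= S(2,3)–S(2,4)= S(2,3)–S(3,3)= S(2,4)–N(2,5)≠ N(2,5)–N(3,5)=  → 2/8 unlike.
Row 3: S(3,0)–N(3,1)≠ S(3,0)–S(4,0)= N(3,1)–S(3,2)≠ N(3,1)–N(4,1)= S(3,2)–S(3,3)= S(3,3)–S(4,3)= N(3,5)–S(3,6)≠ S(3,6)–S(4,6)=  → 3/8 unlike.
Row 4: S(4,0)–N(4,1)≠ S(4,0)–S(5,0)= N(4,1)–S(5,1)≠ S(4,3)–S(5,3)=  → 2/4 unlike.
Row 5: S(5,0)–S(5,1)= S(5,1)–S(5,2)= S(5,2)–S(5,3)=  → 0/3 unlike.
Total adjacent occupied pairs: 38; unlike-type pairs: 16.
16/38 reduces to 8/19.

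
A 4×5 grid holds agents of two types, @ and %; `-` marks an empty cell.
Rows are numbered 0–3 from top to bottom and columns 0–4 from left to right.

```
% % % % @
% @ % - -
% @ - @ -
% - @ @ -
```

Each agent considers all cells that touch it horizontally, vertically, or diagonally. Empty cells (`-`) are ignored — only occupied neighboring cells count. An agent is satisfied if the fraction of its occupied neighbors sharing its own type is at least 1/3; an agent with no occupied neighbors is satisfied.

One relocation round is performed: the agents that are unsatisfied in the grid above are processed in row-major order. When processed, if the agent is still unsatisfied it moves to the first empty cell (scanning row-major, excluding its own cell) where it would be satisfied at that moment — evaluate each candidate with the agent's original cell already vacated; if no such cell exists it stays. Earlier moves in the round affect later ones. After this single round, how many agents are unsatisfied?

1

Initially unsatisfied (in order): (0,4), (1,1).
  (0,4) → (1,4).
  (1,1) → (0,4).
Resulting grid:
% % % % @
% - % - @
% @ - @ -
% - @ @ -
Unsatisfied now: (2,1).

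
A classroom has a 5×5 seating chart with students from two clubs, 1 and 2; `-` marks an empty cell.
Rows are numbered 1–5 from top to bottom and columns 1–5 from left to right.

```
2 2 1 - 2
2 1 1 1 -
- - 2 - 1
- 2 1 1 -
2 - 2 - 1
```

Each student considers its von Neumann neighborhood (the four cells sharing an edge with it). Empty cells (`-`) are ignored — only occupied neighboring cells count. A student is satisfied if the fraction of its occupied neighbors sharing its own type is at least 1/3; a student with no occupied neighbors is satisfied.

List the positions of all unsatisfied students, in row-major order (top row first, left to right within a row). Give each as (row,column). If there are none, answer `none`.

Row 1: (1,1)2 2/2 ok · (1,2)2 1/3 ok · (1,3)1 1/2 ok · (1,5)2 0/0 ok
Row 2: (2,1)2 1/2 ok · (2,2)1 1/3 ok · (2,3)1 3/4 ok · (2,4)1 1/1 ok
Row 3: (3,3)2 0/2 unhappy · (3,5)1 0/0 ok
Row 4: (4,2)2 0/1 unhappy · (4,3)1 1/4 unhappy · (4,4)1 1/1 ok
Row 5: (5,1)2 0/0 ok · (5,3)2 0/1 unhappy · (5,5)1 0/0 ok

(3,3), (4,2), (4,3), (5,3)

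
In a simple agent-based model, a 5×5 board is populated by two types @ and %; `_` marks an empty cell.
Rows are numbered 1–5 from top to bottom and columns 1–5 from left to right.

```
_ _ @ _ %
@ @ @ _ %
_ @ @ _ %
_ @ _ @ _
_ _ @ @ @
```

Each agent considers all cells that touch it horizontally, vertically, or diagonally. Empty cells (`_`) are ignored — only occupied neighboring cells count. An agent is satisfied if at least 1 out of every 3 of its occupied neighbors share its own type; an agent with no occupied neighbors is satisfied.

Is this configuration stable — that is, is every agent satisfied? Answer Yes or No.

(1,3)@ 2/2 ✓
(1,5)% 1/1 ✓
(2,1)@ 2/2 ✓
(2,2)@ 5/5 ✓
(2,3)@ 4/4 ✓
(2,5)% 2/2 ✓
(3,2)@ 5/5 ✓
(3,3)@ 5/5 ✓
(3,5)% 1/2 ✓
(4,2)@ 3/3 ✓
(4,4)@ 4/5 ✓
(5,3)@ 3/3 ✓
(5,4)@ 3/3 ✓
(5,5)@ 2/2 ✓
All meet the threshold, so the configuration is stable.

Yes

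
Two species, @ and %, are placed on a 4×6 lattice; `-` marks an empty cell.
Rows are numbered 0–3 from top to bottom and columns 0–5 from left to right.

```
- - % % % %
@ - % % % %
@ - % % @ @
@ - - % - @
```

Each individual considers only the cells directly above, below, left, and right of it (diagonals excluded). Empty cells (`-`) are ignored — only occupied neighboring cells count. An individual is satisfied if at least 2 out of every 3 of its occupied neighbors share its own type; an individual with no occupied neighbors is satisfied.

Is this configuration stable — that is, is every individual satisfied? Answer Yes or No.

(0,2)% 2/2 ok
(0,3)% 3/3 ok
(0,4)% 3/3 ok
(0,5)% 2/2 ok
(1,0)@ 1/1 ok
(1,2)% 3/3 ok
(1,3)% 4/4 ok
(1,4)% 3/4 ok
(1,5)% 2/3 ok
(2,0)@ 2/2 ok
(2,2)% 2/2 ok
(2,3)% 3/4 ok
(2,4)@ 1/3 unhappy
(2,5)@ 2/3 ok
(3,0)@ 1/1 ok
(3,3)% 1/1 ok
(3,5)@ 1/1 ok
For instance (2,4) has only 1/3 same-type neighbors, below 2/3.

No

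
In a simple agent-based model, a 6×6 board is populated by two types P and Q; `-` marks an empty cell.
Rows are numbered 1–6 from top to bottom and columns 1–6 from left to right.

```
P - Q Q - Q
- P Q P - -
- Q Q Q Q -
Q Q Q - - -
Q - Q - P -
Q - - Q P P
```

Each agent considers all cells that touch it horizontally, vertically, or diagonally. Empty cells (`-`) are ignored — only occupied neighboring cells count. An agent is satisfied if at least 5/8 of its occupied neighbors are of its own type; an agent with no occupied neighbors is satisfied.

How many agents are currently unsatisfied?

(1,1)P 1/1 ok
(1,3)Q 2/4 unhappy
(1,4)Q 2/3 ok
(1,6)Q 0/0 ok
(2,2)P 1/5 unhappy
(2,3)Q 5/7 ok
(2,4)P 0/6 unhappy
(3,2)Q 5/6 ok
(3,3)Q 5/7 ok
(3,4)Q 4/5 ok
(3,5)Q 1/2 unhappy
(4,1)Q 3/3 ok
(4,2)Q 6/6 ok
(4,3)Q 5/5 ok
(5,1)Q 3/3 ok
(5,3)Q 3/3 ok
(5,5)P 2/3 ok
(6,1)Q 1/1 ok
(6,4)Q 1/3 unhappy
(6,5)P 2/3 ok
(6,6)P 2/2 ok
Unsatisfied: (1,3), (2,2), (2,4), (3,5), (6,4) — 5 in total.

5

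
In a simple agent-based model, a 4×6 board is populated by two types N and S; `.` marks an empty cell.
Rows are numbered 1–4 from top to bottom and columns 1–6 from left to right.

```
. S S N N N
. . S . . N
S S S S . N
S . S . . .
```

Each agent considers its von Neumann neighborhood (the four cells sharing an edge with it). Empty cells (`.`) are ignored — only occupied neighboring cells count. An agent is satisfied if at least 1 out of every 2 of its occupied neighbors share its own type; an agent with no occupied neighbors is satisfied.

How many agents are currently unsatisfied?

Row 1: (1,2)S 1/1 ok · (1,3)S 2/3 ok · (1,4)N 1/2 ok · (1,5)N 2/2 ok · (1,6)N 2/2 ok
Row 2: (2,3)S 2/2 ok · (2,6)N 2/2 ok
Row 3: (3,1)S 2/2 ok · (3,2)S 2/2 ok · (3,3)S 4/4 ok · (3,4)S 1/1 ok · (3,6)N 1/1 ok
Row 4: (4,1)S 1/1 ok · (4,3)S 1/1 ok
Every one meets the threshold.

0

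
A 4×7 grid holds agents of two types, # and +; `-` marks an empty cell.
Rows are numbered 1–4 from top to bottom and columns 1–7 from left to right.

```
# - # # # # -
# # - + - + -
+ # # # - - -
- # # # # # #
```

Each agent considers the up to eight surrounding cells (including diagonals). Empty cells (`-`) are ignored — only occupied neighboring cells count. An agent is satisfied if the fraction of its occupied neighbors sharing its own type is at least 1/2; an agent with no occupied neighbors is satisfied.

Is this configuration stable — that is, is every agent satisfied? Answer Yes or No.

No

(1,1)# 2/2 satisfied
(1,3)# 2/3 satisfied
(1,4)# 2/3 satisfied
(1,5)# 2/4 satisfied
(1,6)# 1/2 satisfied
(2,1)# 3/4 satisfied
(2,2)# 5/6 satisfied
(2,4)+ 0/5 not
(2,6)+ 0/2 not
(3,1)+ 0/4 not
(3,2)# 5/6 satisfied
(3,3)# 6/7 satisfied
(3,4)# 4/5 satisfied
(4,2)# 3/4 satisfied
(4,3)# 5/5 satisfied
(4,4)# 4/4 satisfied
(4,5)# 3/3 satisfied
(4,6)# 2/2 satisfied
(4,7)# 1/1 satisfied
For instance (2,4) has only 0/5 same-type neighbors, below 1/2.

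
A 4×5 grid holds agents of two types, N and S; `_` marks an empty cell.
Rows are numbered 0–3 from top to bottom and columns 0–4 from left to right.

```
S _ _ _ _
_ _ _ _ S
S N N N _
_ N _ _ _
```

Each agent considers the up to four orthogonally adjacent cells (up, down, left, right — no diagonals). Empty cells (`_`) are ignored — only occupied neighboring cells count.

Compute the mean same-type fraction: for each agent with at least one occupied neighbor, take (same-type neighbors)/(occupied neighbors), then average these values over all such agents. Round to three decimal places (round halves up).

Row 0: (0,0)S — no occupied neighbors
Row 1: (1,4)S — no occupied neighbors
Row 2: (2,0)S 0/1 · (2,1)N 2/3 · (2,2)N 2/2 · (2,3)N 1/1
Row 3: (3,1)N 1/1
Sum over 5 agents: 0/1 + 2/3 + 2/2 + 1/1 + 1/1 = 11/3; mean = 11/3 ÷ 5 = 11/15 = 0.733333… → 0.733.

0.733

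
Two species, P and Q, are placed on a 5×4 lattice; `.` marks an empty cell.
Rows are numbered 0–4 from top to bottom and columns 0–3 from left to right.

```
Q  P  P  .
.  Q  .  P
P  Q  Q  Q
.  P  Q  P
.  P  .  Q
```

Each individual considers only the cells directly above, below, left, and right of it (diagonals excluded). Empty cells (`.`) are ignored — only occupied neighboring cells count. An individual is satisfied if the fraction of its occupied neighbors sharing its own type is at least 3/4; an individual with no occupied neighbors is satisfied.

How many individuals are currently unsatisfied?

11

Row 0: (0,0)Q 0/1 not · (0,1)P 1/3 not · (0,2)P 1/1 satisfied
Row 1: (1,1)Q 1/2 not · (1,3)P 0/1 not
Row 2: (2,0)P 0/1 not · (2,1)Q 2/4 not · (2,2)Q 3/3 satisfied · (2,3)Q 1/3 not
Row 3: (3,1)P 1/3 not · (3,2)Q 1/3 not · (3,3)P 0/3 not
Row 4: (4,1)P 1/1 satisfied · (4,3)Q 0/1 not
Unsatisfied: (0,0), (0,1), (1,1), (1,3), (2,0), (2,1), (2,3), (3,1), (3,2), (3,3), (4,3) — 11 in total.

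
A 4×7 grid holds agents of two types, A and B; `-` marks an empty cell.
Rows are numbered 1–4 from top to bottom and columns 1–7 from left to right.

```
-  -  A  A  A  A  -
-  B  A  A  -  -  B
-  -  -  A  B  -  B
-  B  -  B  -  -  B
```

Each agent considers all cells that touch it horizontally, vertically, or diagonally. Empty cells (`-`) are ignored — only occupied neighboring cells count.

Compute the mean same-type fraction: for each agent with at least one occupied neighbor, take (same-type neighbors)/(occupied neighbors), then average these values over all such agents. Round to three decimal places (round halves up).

(1,3)A 3/4
(1,4)A 4/4
(1,5)A 3/3
(1,6)A 1/2
(2,2)B 0/2
(2,3)A 4/5
(2,4)A 5/6
(2,7)B 1/2
(3,4)A 2/4
(3,5)B 1/3
(3,7)B 2/2
(4,2)B — no occupied neighbors
(4,4)B 1/2
(4,7)B 1/1
Sum over 13 agents: 3/4 + 4/4 + 3/3 + 1/2 + 0/2 + 4/5 + 5/6 + 1/2 + 2/4 + 1/3 + 2/2 + 1/2 + 1/1 = 523/60; mean = 523/60 ÷ 13 = 523/780 = 0.670512… → 0.671.

0.671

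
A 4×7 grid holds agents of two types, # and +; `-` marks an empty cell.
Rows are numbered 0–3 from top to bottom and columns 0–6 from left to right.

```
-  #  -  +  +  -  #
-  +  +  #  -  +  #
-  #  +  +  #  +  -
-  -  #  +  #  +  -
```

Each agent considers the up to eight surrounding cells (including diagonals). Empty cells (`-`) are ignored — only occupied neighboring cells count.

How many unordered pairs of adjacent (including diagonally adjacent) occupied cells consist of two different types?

25

Scan each occupied cell's neighbors to the right and below (and the two forward diagonals) so each pair is counted once.
From row 0: 5 unlike of 9 pairs (running 5/9).
From row 1: 8 unlike of 14 pairs (running 13/23).
From row 2: 9 unlike of 15 pairs (running 22/38).
From row 3: 3 unlike of 3 pairs (running 25/41).
Total adjacent occupied pairs: 41; unlike-type pairs: 25.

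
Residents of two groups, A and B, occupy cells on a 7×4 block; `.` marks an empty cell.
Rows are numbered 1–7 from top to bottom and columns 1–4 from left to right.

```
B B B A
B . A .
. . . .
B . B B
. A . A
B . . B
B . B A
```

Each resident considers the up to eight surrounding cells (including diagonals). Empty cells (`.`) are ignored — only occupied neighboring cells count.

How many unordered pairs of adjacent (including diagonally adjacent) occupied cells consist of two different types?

Scan each occupied cell's neighbors to the right and below (and the two forward diagonals) so each pair is counted once.
From row 1: 3 unlike of 8 pairs (running 3/8).
From row 4: 4 unlike of 5 pairs (running 7/13).
From row 5: 2 unlike of 2 pairs (running 9/15).
From row 6: 1 unlike of 3 pairs (running 10/18).
From row 7: 1 unlike of 1 pairs (running 11/19).
Total adjacent occupied pairs: 19; unlike-type pairs: 11.

11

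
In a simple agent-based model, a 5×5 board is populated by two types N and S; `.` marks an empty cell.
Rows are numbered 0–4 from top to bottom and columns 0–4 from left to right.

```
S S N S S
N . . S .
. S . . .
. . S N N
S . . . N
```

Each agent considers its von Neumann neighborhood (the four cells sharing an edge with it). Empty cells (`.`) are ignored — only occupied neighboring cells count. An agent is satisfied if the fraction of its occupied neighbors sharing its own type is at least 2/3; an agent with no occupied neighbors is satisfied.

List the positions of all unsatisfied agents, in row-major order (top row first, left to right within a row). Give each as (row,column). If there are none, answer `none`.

(0,0)S 1/2 ✗
(0,1)S 1/2 ✗
(0,2)N 0/2 ✗
(0,3)S 2/3 ✓
(0,4)S 1/1 ✓
(1,0)N 0/1 ✗
(1,3)S 1/1 ✓
(2,1)S 0/0 ✓
(3,2)S 0/1 ✗
(3,3)N 1/2 ✗
(3,4)N 2/2 ✓
(4,0)S 0/0 ✓
(4,4)N 1/1 ✓

(0,0), (0,1), (0,2), (1,0), (3,2), (3,3)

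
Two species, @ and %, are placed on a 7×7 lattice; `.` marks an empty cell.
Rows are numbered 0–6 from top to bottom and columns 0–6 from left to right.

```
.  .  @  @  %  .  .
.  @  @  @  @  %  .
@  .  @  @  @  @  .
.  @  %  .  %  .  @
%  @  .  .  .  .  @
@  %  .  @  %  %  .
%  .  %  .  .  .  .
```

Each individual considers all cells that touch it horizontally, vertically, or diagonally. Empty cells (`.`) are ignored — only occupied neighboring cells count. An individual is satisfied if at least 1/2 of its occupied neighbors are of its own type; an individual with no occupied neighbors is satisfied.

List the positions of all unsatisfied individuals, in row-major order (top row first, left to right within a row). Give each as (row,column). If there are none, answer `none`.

(0,2)@ 4/4 ✓
(0,3)@ 4/5 ✓
(0,4)% 1/4 ✗
(1,1)@ 4/4 ✓
(1,2)@ 6/6 ✓
(1,3)@ 7/8 ✓
(1,4)@ 5/7 ✓
(1,5)% 1/4 ✗
(2,0)@ 2/2 ✓
(2,2)@ 5/6 ✓
(2,3)@ 5/7 ✓
(2,4)@ 4/6 ✓
(2,5)@ 3/5 ✓
(3,1)@ 3/5 ✓
(3,2)% 0/4 ✗
(3,4)% 0/3 ✗
(3,6)@ 2/2 ✓
(4,0)% 1/4 ✗
(4,1)@ 2/5 ✗
(4,6)@ 1/2 ✓
(5,0)@ 1/4 ✗
(5,1)% 3/5 ✓
(5,3)@ 0/2 ✗
(5,4)% 1/2 ✓
(5,5)% 1/2 ✓
(6,0)% 1/2 ✓
(6,2)% 1/2 ✓

(0,4), (1,5), (3,2), (3,4), (4,0), (4,1), (5,0), (5,3)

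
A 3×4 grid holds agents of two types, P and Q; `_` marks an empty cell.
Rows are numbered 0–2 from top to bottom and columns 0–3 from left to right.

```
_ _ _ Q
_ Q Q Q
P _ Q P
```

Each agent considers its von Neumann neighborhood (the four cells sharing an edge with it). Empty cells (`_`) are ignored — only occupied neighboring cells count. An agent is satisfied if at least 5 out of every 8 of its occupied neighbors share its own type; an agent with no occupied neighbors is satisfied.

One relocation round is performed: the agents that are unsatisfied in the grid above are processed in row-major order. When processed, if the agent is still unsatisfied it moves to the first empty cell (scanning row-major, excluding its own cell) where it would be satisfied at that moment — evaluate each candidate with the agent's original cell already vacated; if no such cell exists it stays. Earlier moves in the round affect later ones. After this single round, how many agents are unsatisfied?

1

Initially unsatisfied (in order): (2,2), (2,3).
  (2,2) → (0,0).
  (2,3): no empty cell satisfies it; stays.
Resulting grid:
Q _ _ Q
_ Q Q Q
P _ _ P
Unsatisfied now: (2,3).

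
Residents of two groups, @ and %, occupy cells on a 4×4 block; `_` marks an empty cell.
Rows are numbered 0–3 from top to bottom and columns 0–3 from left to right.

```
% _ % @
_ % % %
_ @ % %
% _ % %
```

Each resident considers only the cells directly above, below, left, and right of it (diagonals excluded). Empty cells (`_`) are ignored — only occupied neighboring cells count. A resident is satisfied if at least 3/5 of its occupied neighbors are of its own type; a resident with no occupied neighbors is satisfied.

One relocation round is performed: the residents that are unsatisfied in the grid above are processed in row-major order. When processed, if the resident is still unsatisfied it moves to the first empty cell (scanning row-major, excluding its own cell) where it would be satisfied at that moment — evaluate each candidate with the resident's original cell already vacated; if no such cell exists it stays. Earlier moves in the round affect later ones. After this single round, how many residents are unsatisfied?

2

Initially unsatisfied (in order): (0,2), (0,3), (1,1), (2,1).
  (0,2) → (0,1).
  (0,3): no empty cell satisfies it; stays.
  (1,1): now satisfied by earlier moves; stays.
  (2,1): no empty cell satisfies it; stays.
Resulting grid:
% % _ @
_ % % %
_ @ % %
% _ % %
Unsatisfied now: (0,3), (2,1).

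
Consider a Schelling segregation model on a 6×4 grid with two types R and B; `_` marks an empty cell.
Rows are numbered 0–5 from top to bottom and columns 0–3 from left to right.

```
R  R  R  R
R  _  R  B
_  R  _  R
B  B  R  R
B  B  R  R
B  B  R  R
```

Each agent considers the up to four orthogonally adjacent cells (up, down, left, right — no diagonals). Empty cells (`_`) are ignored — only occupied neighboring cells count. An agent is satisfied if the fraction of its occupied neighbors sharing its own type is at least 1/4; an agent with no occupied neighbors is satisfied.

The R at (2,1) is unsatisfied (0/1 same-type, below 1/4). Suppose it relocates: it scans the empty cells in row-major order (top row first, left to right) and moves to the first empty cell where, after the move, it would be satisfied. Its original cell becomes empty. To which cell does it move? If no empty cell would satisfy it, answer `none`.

(1,1)

Vacating (2,1). Empty cells in order:
  (1,1): 3/3 same-type → satisfied — stop here.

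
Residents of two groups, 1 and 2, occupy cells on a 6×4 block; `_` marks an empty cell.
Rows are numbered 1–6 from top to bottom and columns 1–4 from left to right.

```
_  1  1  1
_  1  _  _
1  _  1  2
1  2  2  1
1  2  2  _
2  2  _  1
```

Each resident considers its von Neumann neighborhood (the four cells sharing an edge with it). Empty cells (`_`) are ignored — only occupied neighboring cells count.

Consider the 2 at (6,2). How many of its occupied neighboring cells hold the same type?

Occupied neighbors of (6,2): (5,2)=2, (6,1)=2.
Same type (2): 2 of 2.

2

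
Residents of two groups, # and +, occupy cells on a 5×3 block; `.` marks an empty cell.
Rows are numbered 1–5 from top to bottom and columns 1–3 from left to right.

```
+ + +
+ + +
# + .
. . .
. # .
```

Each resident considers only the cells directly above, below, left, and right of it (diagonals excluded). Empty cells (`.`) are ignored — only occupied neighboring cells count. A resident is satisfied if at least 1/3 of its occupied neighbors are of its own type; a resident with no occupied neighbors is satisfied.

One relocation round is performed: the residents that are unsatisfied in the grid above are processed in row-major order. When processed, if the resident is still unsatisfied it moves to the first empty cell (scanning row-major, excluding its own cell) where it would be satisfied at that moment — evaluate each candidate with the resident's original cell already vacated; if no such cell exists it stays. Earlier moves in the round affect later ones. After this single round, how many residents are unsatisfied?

Initially unsatisfied (in order): (3,1).
  (3,1) → (4,1).
Resulting grid:
+ + +
+ + +
. + .
# . .
. # .
All satisfied now.

0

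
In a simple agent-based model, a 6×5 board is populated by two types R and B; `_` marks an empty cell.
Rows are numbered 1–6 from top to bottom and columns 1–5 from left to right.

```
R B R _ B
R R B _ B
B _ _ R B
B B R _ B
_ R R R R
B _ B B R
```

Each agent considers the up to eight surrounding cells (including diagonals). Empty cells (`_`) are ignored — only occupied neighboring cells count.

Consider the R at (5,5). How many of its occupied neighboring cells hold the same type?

2

Occupied neighbors of (5,5): (4,5)=B, (5,4)=R, (6,4)=B, (6,5)=R.
Same type (R): 2 of 4.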